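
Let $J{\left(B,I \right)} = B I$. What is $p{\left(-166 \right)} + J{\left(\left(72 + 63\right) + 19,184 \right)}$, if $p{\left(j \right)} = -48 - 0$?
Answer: $28288$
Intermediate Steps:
$p{\left(j \right)} = -48$ ($p{\left(j \right)} = -48 + 0 = -48$)
$p{\left(-166 \right)} + J{\left(\left(72 + 63\right) + 19,184 \right)} = -48 + \left(\left(72 + 63\right) + 19\right) 184 = -48 + \left(135 + 19\right) 184 = -48 + 154 \cdot 184 = -48 + 28336 = 28288$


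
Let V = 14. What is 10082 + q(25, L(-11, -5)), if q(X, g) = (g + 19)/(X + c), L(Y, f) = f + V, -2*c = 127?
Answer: 110894/11 ≈ 10081.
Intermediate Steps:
c = -127/2 (c = -½*127 = -127/2 ≈ -63.500)
L(Y, f) = 14 + f (L(Y, f) = f + 14 = 14 + f)
q(X, g) = (19 + g)/(-127/2 + X) (q(X, g) = (g + 19)/(X - 127/2) = (19 + g)/(-127/2 + X))
10082 + q(25, L(-11, -5)) = 10082 + 2*(19 + (14 - 5))/(-127 + 2*25) = 10082 + 2*(19 + 9)/(-127 + 50) = 10082 + 2*28/(-77) = 10082 + 2*(-1/77)*28 = 10082 - 8/11 = 110894/11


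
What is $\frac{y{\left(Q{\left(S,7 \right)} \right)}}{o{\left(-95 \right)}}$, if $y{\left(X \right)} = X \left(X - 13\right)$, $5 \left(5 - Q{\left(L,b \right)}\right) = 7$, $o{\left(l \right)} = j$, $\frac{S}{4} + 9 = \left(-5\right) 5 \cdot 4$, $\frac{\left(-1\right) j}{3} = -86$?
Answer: $- \frac{141}{1075} \approx -0.13116$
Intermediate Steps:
$j = 258$ ($j = \left(-3\right) \left(-86\right) = 258$)
$S = -436$ ($S = -36 + 4 \left(-5\right) 5 \cdot 4 = -36 + 4 \left(\left(-25\right) 4\right) = -36 + 4 \left(-100\right) = -36 - 400 = -436$)
$o{\left(l \right)} = 258$
$Q{\left(L,b \right)} = \frac{18}{5}$ ($Q{\left(L,b \right)} = 5 - \frac{7}{5} = \frac{18}{5}$)
$y{\left(X \right)} = X \left(-13 + X\right)$
$\frac{y{\left(Q{\left(S,7 \right)} \right)}}{o{\left(-95 \right)}} = \frac{\frac{18}{5} \left(-13 + \frac{18}{5}\right)}{258} = \frac{18}{5} \left(- \frac{47}{5}\right) \frac{1}{258} = \left(- \frac{846}{25}\right) \frac{1}{258} = - \frac{141}{1075}$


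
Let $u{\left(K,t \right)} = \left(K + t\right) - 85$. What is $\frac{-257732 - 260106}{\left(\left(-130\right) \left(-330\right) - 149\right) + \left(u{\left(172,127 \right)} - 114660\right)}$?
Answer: $\frac{517838}{71695} \approx 7.2228$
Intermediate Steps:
$u{\left(K,t \right)} = -85 + K + t$
$\frac{-257732 - 260106}{\left(\left(-130\right) \left(-330\right) - 149\right) + \left(u{\left(172,127 \right)} - 114660\right)} = \frac{-257732 - 260106}{\left(\left(-130\right) \left(-330\right) - 149\right) + \left(\left(-85 + 172 + 127\right) - 114660\right)} = - \frac{517838}{\left(42900 - 149\right) + \left(214 - 114660\right)} = - \frac{517838}{42751 - 114446} = - \frac{517838}{-71695} = \left(-517838\right) \left(- \frac{1}{71695}\right) = \frac{517838}{71695}$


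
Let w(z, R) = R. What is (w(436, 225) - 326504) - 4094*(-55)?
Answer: -101109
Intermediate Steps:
(w(436, 225) - 326504) - 4094*(-55) = (225 - 326504) - 4094*(-55) = -326279 + 225170 = -101109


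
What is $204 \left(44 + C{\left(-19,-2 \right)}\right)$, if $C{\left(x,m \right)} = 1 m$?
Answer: $8568$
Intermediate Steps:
$C{\left(x,m \right)} = m$
$204 \left(44 + C{\left(-19,-2 \right)}\right) = 204 \left(44 - 2\right) = 204 \cdot 42 = 8568$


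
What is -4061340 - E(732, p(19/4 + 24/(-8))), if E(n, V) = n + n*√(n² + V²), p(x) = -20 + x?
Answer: -4062072 - 183*√8578513 ≈ -4.5981e+6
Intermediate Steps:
E(n, V) = n + n*√(V² + n²)
-4061340 - E(732, p(19/4 + 24/(-8))) = -4061340 - 732*(1 + √((-20 + (19/4 + 24/(-8)))² + 732²)) = -4061340 - 732*(1 + √((-20 + (19*(¼) + 24*(-⅛)))² + 535824)) = -4061340 - 732*(1 + √((-20 + (19/4 - 3))² + 535824)) = -4061340 - 732*(1 + √((-20 + 7/4)² + 535824)) = -4061340 - 732*(1 + √((-73/4)² + 535824)) = -4061340 - 732*(1 + √(5329/16 + 535824)) = -4061340 - 732*(1 + √(8578513/16)) = -4061340 - 732*(1 + √8578513/4) = -4061340 - (732 + 183*√8578513) = -4061340 + (-732 - 183*√8578513) = -4062072 - 183*√8578513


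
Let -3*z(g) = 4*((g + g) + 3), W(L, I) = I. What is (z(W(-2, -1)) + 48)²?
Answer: 19600/9 ≈ 2177.8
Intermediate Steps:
z(g) = -4 - 8*g/3 (z(g) = -4*((g + g) + 3)/3 = -4*(2*g + 3)/3 = -4*(3 + 2*g)/3 = -(12 + 8*g)/3 = -4 - 8*g/3)
(z(W(-2, -1)) + 48)² = ((-4 - 8/3*(-1)) + 48)² = ((-4 + 8/3) + 48)² = (-4/3 + 48)² = (140/3)² = 19600/9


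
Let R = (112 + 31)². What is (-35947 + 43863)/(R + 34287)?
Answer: 1979/13684 ≈ 0.14462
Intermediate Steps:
R = 20449 (R = 143² = 20449)
(-35947 + 43863)/(R + 34287) = (-35947 + 43863)/(20449 + 34287) = 7916/54736 = 7916*(1/54736) = 1979/13684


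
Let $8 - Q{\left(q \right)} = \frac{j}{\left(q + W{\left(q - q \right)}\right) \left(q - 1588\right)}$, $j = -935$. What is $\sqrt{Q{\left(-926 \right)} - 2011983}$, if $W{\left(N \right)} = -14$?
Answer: $\frac{i \sqrt{112359250580880054}}{236316} \approx 1418.4 i$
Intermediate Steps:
$Q{\left(q \right)} = 8 + \frac{935}{\left(-1588 + q\right) \left(-14 + q\right)}$ ($Q{\left(q \right)} = 8 - - \frac{935}{\left(q - 14\right) \left(q - 1588\right)} = 8 - - \frac{935}{\left(-14 + q\right) \left(-1588 + q\right)} = 8 - - \frac{935}{\left(-1588 + q\right) \left(-14 + q\right)} = 8 + \frac{935}{\left(-1588 + q\right) \left(-14 + q\right)}$)
$\sqrt{Q{\left(-926 \right)} - 2011983} = \sqrt{\frac{178791 - -11867616 + 8 \left(-926\right)^{2}}{22232 + \left(-926\right)^{2} - -1483452} - 2011983} = \sqrt{\frac{178791 + 11867616 + 8 \cdot 857476}{22232 + 857476 + 1483452} - 2011983} = \sqrt{\frac{178791 + 11867616 + 6859808}{2363160} - 2011983} = \sqrt{\frac{1}{2363160} \cdot 18906215 - 2011983} = \sqrt{\frac{3781243}{472632} - 2011983} = \sqrt{- \frac{950923768013}{472632}} = \frac{i \sqrt{112359250580880054}}{236316}$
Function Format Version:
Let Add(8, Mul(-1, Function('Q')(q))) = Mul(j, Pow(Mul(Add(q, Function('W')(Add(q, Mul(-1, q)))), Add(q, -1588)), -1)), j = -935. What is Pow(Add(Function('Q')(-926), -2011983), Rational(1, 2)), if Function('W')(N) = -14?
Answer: Mul(Rational(1, 236316), I, Pow(112359250580880054, Rational(1, 2))) ≈ Mul(1418.4, I)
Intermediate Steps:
Function('Q')(q) = Add(8, Mul(935, Pow(Add(-1588, q), -1), Pow(Add(-14, q), -1))) (Function('Q')(q) = Add(8, Mul(-1, Mul(-935, Pow(Mul(Add(q, -14), Add(q, -1588)), -1)))) = Add(8, Mul(-1, Mul(-935, Pow(Mul(Add(-14, q), Add(-1588, q)), -1)))) = Add(8, Mul(-1, Mul(-935, Pow(Mul(Add(-1588, q), Add(-14, q)), -1)))) = Add(8, Mul(-1, Mul(-935, Mul(Pow(Add(-1588, q), -1), Pow(Add(-14, q), -1))))) = Add(8, Mul(-1, Mul(-935, Pow(Add(-1588, q), -1), Pow(Add(-14, q), -1)))) = Add(8, Mul(935, Pow(Add(-1588, q), -1), Pow(Add(-14, q), -1))))
Pow(Add(Function('Q')(-926), -2011983), Rational(1, 2)) = Pow(Add(Mul(Pow(Add(22232, Pow(-926, 2), Mul(-1602, -926)), -1), Add(178791, Mul(-12816, -926), Mul(8, Pow(-926, 2)))), -2011983), Rational(1, 2)) = Pow(Add(Mul(Pow(Add(22232, 857476, 1483452), -1), Add(178791, 11867616, Mul(8, 857476))), -2011983), Rational(1, 2)) = Pow(Add(Mul(Pow(2363160, -1), Add(178791, 11867616, 6859808)), -2011983), Rational(1, 2)) = Pow(Add(Mul(Rational(1, 2363160), 18906215), -2011983), Rational(1, 2)) = Pow(Add(Rational(3781243, 472632), -2011983), Rational(1, 2)) = Pow(Rational(-950923768013, 472632), Rational(1, 2)) = Mul(Rational(1, 236316), I, Pow(112359250580880054, Rational(1, 2)))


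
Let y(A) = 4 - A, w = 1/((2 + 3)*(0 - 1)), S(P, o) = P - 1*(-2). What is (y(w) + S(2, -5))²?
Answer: 1681/25 ≈ 67.240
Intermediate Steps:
S(P, o) = 2 + P (S(P, o) = P + 2 = 2 + P)
w = -⅕ (w = 1/(5*(-1)) = 1/(-5) = -⅕ ≈ -0.20000)
(y(w) + S(2, -5))² = ((4 - 1*(-⅕)) + (2 + 2))² = ((4 + ⅕) + 4)² = (21/5 + 4)² = (41/5)² = 1681/25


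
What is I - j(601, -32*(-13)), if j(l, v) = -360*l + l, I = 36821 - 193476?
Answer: 59104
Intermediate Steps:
I = -156655
j(l, v) = -359*l
I - j(601, -32*(-13)) = -156655 - (-359)*601 = -156655 - 1*(-215759) = -156655 + 215759 = 59104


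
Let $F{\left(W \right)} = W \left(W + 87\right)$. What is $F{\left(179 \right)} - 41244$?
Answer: $6370$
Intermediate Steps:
$F{\left(W \right)} = W \left(87 + W\right)$
$F{\left(179 \right)} - 41244 = 179 \left(87 + 179\right) - 41244 = 179 \cdot 266 - 41244 = 47614 - 41244 = 6370$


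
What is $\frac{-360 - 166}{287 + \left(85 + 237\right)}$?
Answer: $- \frac{526}{609} \approx -0.86371$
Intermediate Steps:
$\frac{-360 - 166}{287 + \left(85 + 237\right)} = - \frac{526}{287 + 322} = - \frac{526}{609}$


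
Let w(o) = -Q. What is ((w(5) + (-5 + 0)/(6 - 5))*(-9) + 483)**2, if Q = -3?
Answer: 251001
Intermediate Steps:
w(o) = 3 (w(o) = -1*(-3) = 3)
((w(5) + (-5 + 0)/(6 - 5))*(-9) + 483)**2 = ((3 + (-5 + 0)/(6 - 5))*(-9) + 483)**2 = ((3 - 5/1)*(-9) + 483)**2 = ((3 - 5*1)*(-9) + 483)**2 = ((3 - 5)*(-9) + 483)**2 = (-2*(-9) + 483)**2 = (18 + 483)**2 = 501**2 = 251001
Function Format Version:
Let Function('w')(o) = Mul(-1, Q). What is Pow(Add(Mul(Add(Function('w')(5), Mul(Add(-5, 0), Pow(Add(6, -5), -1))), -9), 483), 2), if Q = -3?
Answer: 251001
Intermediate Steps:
Function('w')(o) = 3 (Function('w')(o) = Mul(-1, -3) = 3)
Pow(Add(Mul(Add(Function('w')(5), Mul(Add(-5, 0), Pow(Add(6, -5), -1))), -9), 483), 2) = Pow(Add(Mul(Add(3, Mul(Add(-5, 0), Pow(Add(6, -5), -1))), -9), 483), 2) = Pow(Add(Mul(Add(3, Mul(-5, Pow(1, -1))), -9), 483), 2) = Pow(Add(Mul(Add(3, Mul(-5, 1)), -9), 483), 2) = Pow(Add(Mul(Add(3, -5), -9), 483), 2) = Pow(Add(Mul(-2, -9), 483), 2) = Pow(Add(18, 483), 2) = Pow(501, 2) = 251001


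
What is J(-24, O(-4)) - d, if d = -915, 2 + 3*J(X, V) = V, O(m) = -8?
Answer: 2735/3 ≈ 911.67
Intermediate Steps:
J(X, V) = -⅔ + V/3
J(-24, O(-4)) - d = (-⅔ + (⅓)*(-8)) - 1*(-915) = (-⅔ - 8/3) + 915 = -10/3 + 915 = 2735/3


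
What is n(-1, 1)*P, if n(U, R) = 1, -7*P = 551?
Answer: -551/7 ≈ -78.714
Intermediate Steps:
P = -551/7 (P = -⅐*551 = -551/7 ≈ -78.714)
n(-1, 1)*P = 1*(-551/7) = -551/7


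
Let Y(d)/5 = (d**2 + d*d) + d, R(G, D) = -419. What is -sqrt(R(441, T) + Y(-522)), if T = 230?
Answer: -sqrt(2721811) ≈ -1649.8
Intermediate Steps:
Y(d) = 5*d + 10*d**2 (Y(d) = 5*((d**2 + d*d) + d) = 5*((d**2 + d**2) + d) = 5*(2*d**2 + d) = 5*(d + 2*d**2) = 5*d + 10*d**2)
-sqrt(R(441, T) + Y(-522)) = -sqrt(-419 + 5*(-522)*(1 + 2*(-522))) = -sqrt(-419 + 5*(-522)*(1 - 1044)) = -sqrt(-419 + 5*(-522)*(-1043)) = -sqrt(-419 + 2722230) = -sqrt(2721811)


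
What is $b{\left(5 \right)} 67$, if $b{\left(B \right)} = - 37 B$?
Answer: $-12395$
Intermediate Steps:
$b{\left(5 \right)} 67 = \left(-37\right) 5 \cdot 67 = \left(-185\right) 67 = -12395$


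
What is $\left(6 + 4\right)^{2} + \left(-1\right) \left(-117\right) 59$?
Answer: $7003$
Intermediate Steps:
$\left(6 + 4\right)^{2} + \left(-1\right) \left(-117\right) 59 = 10^{2} + 117 \cdot 59 = 100 + 6903 = 7003$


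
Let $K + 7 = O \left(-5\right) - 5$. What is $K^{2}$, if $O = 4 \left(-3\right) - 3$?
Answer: $3969$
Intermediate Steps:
$O = -15$ ($O = -12 - 3 = -15$)
$K = 63$ ($K = -7 - -70 = -7 + \left(75 - 5\right) = -7 + 70 = 63$)
$K^{2} = 63^{2} = 3969$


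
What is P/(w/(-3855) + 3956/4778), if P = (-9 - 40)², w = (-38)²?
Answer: 22112237595/4175474 ≈ 5295.7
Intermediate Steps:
w = 1444
P = 2401 (P = (-49)² = 2401)
P/(w/(-3855) + 3956/4778) = 2401/(1444/(-3855) + 3956/4778) = 2401/(1444*(-1/3855) + 3956*(1/4778)) = 2401/(-1444/3855 + 1978/2389) = 2401/(4175474/9209595) = 2401*(9209595/4175474) = 22112237595/4175474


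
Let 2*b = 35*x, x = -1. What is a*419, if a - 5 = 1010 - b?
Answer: 865235/2 ≈ 4.3262e+5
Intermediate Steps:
b = -35/2 (b = (35*(-1))/2 = (½)*(-35) = -35/2 ≈ -17.500)
a = 2065/2 (a = 5 + (1010 - 1*(-35/2)) = 5 + (1010 + 35/2) = 5 + 2055/2 = 2065/2 ≈ 1032.5)
a*419 = (2065/2)*419 = 865235/2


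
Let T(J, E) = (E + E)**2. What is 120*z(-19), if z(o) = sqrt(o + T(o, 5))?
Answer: 1080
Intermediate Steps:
T(J, E) = 4*E**2 (T(J, E) = (2*E)**2 = 4*E**2)
z(o) = sqrt(100 + o) (z(o) = sqrt(o + 4*5**2) = sqrt(o + 4*25) = sqrt(o + 100) = sqrt(100 + o))
120*z(-19) = 120*sqrt(100 - 19) = 120*sqrt(81) = 120*9 = 1080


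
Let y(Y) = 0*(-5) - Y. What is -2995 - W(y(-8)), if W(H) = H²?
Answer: -3059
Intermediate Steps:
y(Y) = -Y (y(Y) = 0 - Y = -Y)
-2995 - W(y(-8)) = -2995 - (-1*(-8))² = -2995 - 1*8² = -2995 - 1*64 = -2995 - 64 = -3059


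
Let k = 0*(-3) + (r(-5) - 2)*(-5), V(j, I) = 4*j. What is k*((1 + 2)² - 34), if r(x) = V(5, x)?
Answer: 2250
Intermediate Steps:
r(x) = 20 (r(x) = 4*5 = 20)
k = -90 (k = 0*(-3) + (20 - 2)*(-5) = 0 + 18*(-5) = 0 - 90 = -90)
k*((1 + 2)² - 34) = -90*((1 + 2)² - 34) = -90*(3² - 34) = -90*(9 - 34) = -90*(-25) = 2250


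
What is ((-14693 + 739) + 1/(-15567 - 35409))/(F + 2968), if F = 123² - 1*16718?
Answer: -101617015/10042272 ≈ -10.119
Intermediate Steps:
F = -1589 (F = 15129 - 16718 = -1589)
((-14693 + 739) + 1/(-15567 - 35409))/(F + 2968) = ((-14693 + 739) + 1/(-15567 - 35409))/(-1589 + 2968) = (-13954 + 1/(-50976))/1379 = (-13954 - 1/50976)*(1/1379) = -711319105/50976*1/1379 = -101617015/10042272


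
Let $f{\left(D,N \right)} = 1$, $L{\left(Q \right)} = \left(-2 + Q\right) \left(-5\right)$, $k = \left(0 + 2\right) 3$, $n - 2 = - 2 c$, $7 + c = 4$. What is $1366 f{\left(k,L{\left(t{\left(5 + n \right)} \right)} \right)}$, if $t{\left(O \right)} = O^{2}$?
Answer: $1366$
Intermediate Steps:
$c = -3$ ($c = -7 + 4 = -3$)
$n = 8$ ($n = 2 - -6 = 2 + 6 = 8$)
$k = 6$ ($k = 2 \cdot 3 = 6$)
$L{\left(Q \right)} = 10 - 5 Q$
$1366 f{\left(k,L{\left(t{\left(5 + n \right)} \right)} \right)} = 1366 \cdot 1 = 1366$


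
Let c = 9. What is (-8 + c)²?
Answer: 1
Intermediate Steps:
(-8 + c)² = (-8 + 9)² = 1² = 1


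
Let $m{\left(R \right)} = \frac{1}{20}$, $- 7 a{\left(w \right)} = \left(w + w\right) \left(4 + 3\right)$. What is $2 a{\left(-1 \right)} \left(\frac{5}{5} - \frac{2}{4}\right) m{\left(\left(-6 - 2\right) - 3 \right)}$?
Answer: $\frac{1}{10} \approx 0.1$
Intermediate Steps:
$a{\left(w \right)} = - 2 w$ ($a{\left(w \right)} = - \frac{\left(w + w\right) \left(4 + 3\right)}{7} = - \frac{2 w 7}{7} = - \frac{14 w}{7} = - 2 w$)
$m{\left(R \right)} = \frac{1}{20}$
$2 a{\left(-1 \right)} \left(\frac{5}{5} - \frac{2}{4}\right) m{\left(\left(-6 - 2\right) - 3 \right)} = 2 \left(\left(-2\right) \left(-1\right)\right) \left(\frac{5}{5} - \frac{2}{4}\right) \frac{1}{20} = 2 \cdot 2 \left(5 \cdot \frac{1}{5} - \frac{1}{2}\right) \frac{1}{20} = 4 \left(1 - \frac{1}{2}\right) \frac{1}{20} = 4 \cdot \frac{1}{2} \cdot \frac{1}{20} = 2 \cdot \frac{1}{20} = \frac{1}{10}$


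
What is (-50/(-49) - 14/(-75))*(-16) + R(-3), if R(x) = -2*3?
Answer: -93026/3675 ≈ -25.313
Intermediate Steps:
R(x) = -6
(-50/(-49) - 14/(-75))*(-16) + R(-3) = (-50/(-49) - 14/(-75))*(-16) - 6 = (-50*(-1/49) - 14*(-1/75))*(-16) - 6 = (50/49 + 14/75)*(-16) - 6 = (4436/3675)*(-16) - 6 = -70976/3675 - 6 = -93026/3675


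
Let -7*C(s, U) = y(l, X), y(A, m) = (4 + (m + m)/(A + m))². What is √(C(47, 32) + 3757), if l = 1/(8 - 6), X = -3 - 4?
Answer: √31066917/91 ≈ 61.250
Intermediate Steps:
X = -7
l = ½ (l = 1/2 = ½ ≈ 0.50000)
y(A, m) = (4 + 2*m/(A + m))² (y(A, m) = (4 + (2*m)/(A + m))² = (4 + 2*m/(A + m))²)
C(s, U) = -6400/1183 (C(s, U) = -4*(2*(½) + 3*(-7))²/(7*(½ - 7)²) = -4*(1 - 21)²/(7*(-13/2)²) = -4*4*(-20)²/(7*169) = -4*4*400/(7*169) = -⅐*6400/169 = -6400/1183)
√(C(47, 32) + 3757) = √(-6400/1183 + 3757) = √(4438131/1183) = √31066917/91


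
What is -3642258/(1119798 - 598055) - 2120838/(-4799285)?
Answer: -16373701804896/2503993353755 ≈ -6.5390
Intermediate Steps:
-3642258/(1119798 - 598055) - 2120838/(-4799285) = -3642258/521743 - 2120838*(-1/4799285) = -3642258*1/521743 + 2120838/4799285 = -3642258/521743 + 2120838/4799285 = -16373701804896/2503993353755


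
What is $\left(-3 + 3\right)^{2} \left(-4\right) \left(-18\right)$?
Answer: $0$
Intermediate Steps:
$\left(-3 + 3\right)^{2} \left(-4\right) \left(-18\right) = 0^{2} \left(-4\right) \left(-18\right) = 0 \left(-4\right) \left(-18\right) = 0 \left(-18\right) = 0$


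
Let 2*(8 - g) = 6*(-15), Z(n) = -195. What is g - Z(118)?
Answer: 248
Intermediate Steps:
g = 53 (g = 8 - 3*(-15) = 8 - ½*(-90) = 8 + 45 = 53)
g - Z(118) = 53 - 1*(-195) = 53 + 195 = 248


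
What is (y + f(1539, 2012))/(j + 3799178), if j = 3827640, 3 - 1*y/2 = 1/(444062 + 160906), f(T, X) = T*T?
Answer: 716441521067/2306990415912 ≈ 0.31055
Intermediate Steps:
f(T, X) = T**2
y = 1814903/302484 (y = 6 - 2/(444062 + 160906) = 6 - 2/604968 = 6 - 2*1/604968 = 6 - 1/302484 = 1814903/302484 ≈ 6.0000)
(y + f(1539, 2012))/(j + 3799178) = (1814903/302484 + 1539**2)/(3827640 + 3799178) = (1814903/302484 + 2368521)/7626818 = (716441521067/302484)*(1/7626818) = 716441521067/2306990415912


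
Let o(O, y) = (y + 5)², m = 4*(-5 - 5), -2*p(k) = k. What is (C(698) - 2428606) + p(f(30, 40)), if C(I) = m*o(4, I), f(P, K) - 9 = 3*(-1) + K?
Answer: -22196989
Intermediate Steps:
f(P, K) = 6 + K (f(P, K) = 9 + (3*(-1) + K) = 9 + (-3 + K) = 6 + K)
p(k) = -k/2
m = -40 (m = 4*(-10) = -40)
o(O, y) = (5 + y)²
C(I) = -40*(5 + I)²
(C(698) - 2428606) + p(f(30, 40)) = (-40*(5 + 698)² - 2428606) - (6 + 40)/2 = (-40*703² - 2428606) - ½*46 = (-40*494209 - 2428606) - 23 = (-19768360 - 2428606) - 23 = -22196966 - 23 = -22196989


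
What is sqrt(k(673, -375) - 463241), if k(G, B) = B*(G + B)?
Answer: I*sqrt(574991) ≈ 758.28*I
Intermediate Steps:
k(G, B) = B*(B + G)
sqrt(k(673, -375) - 463241) = sqrt(-375*(-375 + 673) - 463241) = sqrt(-375*298 - 463241) = sqrt(-111750 - 463241) = sqrt(-574991) = I*sqrt(574991)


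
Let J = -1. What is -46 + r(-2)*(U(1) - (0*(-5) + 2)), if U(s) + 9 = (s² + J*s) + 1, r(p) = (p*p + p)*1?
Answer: -66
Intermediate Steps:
r(p) = p + p² (r(p) = (p² + p)*1 = (p + p²)*1 = p + p²)
U(s) = -8 + s² - s (U(s) = -9 + ((s² - s) + 1) = -9 + (1 + s² - s) = -8 + s² - s)
-46 + r(-2)*(U(1) - (0*(-5) + 2)) = -46 + (-2*(1 - 2))*((-8 + 1² - 1*1) - (0*(-5) + 2)) = -46 + (-2*(-1))*((-8 + 1 - 1) - (0 + 2)) = -46 + 2*(-8 - 1*2) = -46 + 2*(-8 - 2) = -46 + 2*(-10) = -46 - 20 = -66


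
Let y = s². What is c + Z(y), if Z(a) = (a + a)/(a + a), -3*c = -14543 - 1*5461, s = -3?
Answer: 6669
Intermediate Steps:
y = 9 (y = (-3)² = 9)
c = 6668 (c = -(-14543 - 1*5461)/3 = -(-14543 - 5461)/3 = -⅓*(-20004) = 6668)
Z(a) = 1 (Z(a) = (2*a)/((2*a)) = (2*a)*(1/(2*a)) = 1)
c + Z(y) = 6668 + 1 = 6669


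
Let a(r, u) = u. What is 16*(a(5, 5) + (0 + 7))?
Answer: 192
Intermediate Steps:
16*(a(5, 5) + (0 + 7)) = 16*(5 + (0 + 7)) = 16*(5 + 7) = 16*12 = 192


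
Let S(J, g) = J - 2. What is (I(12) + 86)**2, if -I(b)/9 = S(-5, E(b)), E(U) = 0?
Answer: 22201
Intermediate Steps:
S(J, g) = -2 + J
I(b) = 63 (I(b) = -9*(-2 - 5) = -9*(-7) = 63)
(I(12) + 86)**2 = (63 + 86)**2 = 149**2 = 22201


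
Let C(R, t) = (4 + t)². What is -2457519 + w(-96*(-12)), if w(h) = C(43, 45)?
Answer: -2455118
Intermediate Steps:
w(h) = 2401 (w(h) = (4 + 45)² = 49² = 2401)
-2457519 + w(-96*(-12)) = -2457519 + 2401 = -2455118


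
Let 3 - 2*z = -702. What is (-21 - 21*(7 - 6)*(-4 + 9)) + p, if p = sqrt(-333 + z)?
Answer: -126 + sqrt(78)/2 ≈ -121.58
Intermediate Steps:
z = 705/2 (z = 3/2 - 1/2*(-702) = 3/2 + 351 = 705/2 ≈ 352.50)
p = sqrt(78)/2 (p = sqrt(-333 + 705/2) = sqrt(39/2) = sqrt(78)/2 ≈ 4.4159)
(-21 - 21*(7 - 6)*(-4 + 9)) + p = (-21 - 21*(7 - 6)*(-4 + 9)) + sqrt(78)/2 = (-21 - 21*5) + sqrt(78)/2 = (-21 - 105) + sqrt(78)/2 = -126 + sqrt(78)/2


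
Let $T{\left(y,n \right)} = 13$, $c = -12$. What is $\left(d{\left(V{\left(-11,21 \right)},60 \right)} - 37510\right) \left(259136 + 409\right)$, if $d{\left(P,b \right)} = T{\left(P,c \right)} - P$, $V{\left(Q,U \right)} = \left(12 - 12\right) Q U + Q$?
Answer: $-9729303870$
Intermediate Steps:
$V{\left(Q,U \right)} = Q$ ($V{\left(Q,U \right)} = 0 Q U + Q = 0 U + Q = 0 + Q = Q$)
$d{\left(P,b \right)} = 13 - P$
$\left(d{\left(V{\left(-11,21 \right)},60 \right)} - 37510\right) \left(259136 + 409\right) = \left(\left(13 - -11\right) - 37510\right) \left(259136 + 409\right) = \left(\left(13 + 11\right) - 37510\right) 259545 = \left(24 - 37510\right) 259545 = \left(-37486\right) 259545 = -9729303870$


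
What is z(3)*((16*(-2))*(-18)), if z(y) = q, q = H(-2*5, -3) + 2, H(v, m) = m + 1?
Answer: 0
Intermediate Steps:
H(v, m) = 1 + m
q = 0 (q = (1 - 3) + 2 = -2 + 2 = 0)
z(y) = 0
z(3)*((16*(-2))*(-18)) = 0*((16*(-2))*(-18)) = 0*(-32*(-18)) = 0*576 = 0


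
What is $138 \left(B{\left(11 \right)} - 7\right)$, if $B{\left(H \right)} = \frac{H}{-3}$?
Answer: $-1472$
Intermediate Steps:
$B{\left(H \right)} = - \frac{H}{3}$ ($B{\left(H \right)} = H \left(- \frac{1}{3}\right) = - \frac{H}{3}$)
$138 \left(B{\left(11 \right)} - 7\right) = 138 \left(\left(- \frac{1}{3}\right) 11 - 7\right) = 138 \left(- \frac{11}{3} - 7\right) = 138 \left(- \frac{32}{3}\right) = -1472$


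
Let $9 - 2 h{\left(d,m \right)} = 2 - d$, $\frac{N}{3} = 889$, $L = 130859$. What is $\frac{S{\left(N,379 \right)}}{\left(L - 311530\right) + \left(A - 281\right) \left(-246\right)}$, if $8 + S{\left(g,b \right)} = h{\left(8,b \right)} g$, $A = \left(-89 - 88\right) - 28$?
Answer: $- \frac{39989}{122230} \approx -0.32716$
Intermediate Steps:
$N = 2667$ ($N = 3 \cdot 889 = 2667$)
$h{\left(d,m \right)} = \frac{7}{2} + \frac{d}{2}$ ($h{\left(d,m \right)} = \frac{9}{2} - \frac{2 - d}{2} = \frac{9}{2} + \left(-1 + \frac{d}{2}\right) = \frac{7}{2} + \frac{d}{2}$)
$A = -205$ ($A = -177 - 28 = -205$)
$S{\left(g,b \right)} = -8 + \frac{15 g}{2}$ ($S{\left(g,b \right)} = -8 + \left(\frac{7}{2} + \frac{1}{2} \cdot 8\right) g = -8 + \left(\frac{7}{2} + 4\right) g = -8 + \frac{15 g}{2}$)
$\frac{S{\left(N,379 \right)}}{\left(L - 311530\right) + \left(A - 281\right) \left(-246\right)} = \frac{-8 + \frac{15}{2} \cdot 2667}{\left(130859 - 311530\right) + \left(-205 - 281\right) \left(-246\right)} = \frac{-8 + \frac{40005}{2}}{-180671 - -119556} = \frac{39989}{2 \left(-180671 + 119556\right)} = \frac{39989}{2 \left(-61115\right)} = \frac{39989}{2} \left(- \frac{1}{61115}\right) = - \frac{39989}{122230}$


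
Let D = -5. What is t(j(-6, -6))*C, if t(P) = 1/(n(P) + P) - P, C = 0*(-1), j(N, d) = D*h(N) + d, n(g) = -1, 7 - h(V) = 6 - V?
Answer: 0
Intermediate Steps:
h(V) = 1 + V (h(V) = 7 - (6 - V) = 7 + (-6 + V) = 1 + V)
j(N, d) = -5 + d - 5*N (j(N, d) = -5*(1 + N) + d = (-5 - 5*N) + d = -5 + d - 5*N)
C = 0
t(P) = 1/(-1 + P) - P
t(j(-6, -6))*C = ((1 + (-5 - 6 - 5*(-6)) - (-5 - 6 - 5*(-6))²)/(-1 + (-5 - 6 - 5*(-6))))*0 = ((1 + (-5 - 6 + 30) - (-5 - 6 + 30)²)/(-1 + (-5 - 6 + 30)))*0 = ((1 + 19 - 1*19²)/(-1 + 19))*0 = ((1 + 19 - 1*361)/18)*0 = ((1 + 19 - 361)/18)*0 = ((1/18)*(-341))*0 = -341/18*0 = 0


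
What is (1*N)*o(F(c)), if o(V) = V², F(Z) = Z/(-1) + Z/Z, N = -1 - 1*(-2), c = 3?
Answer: 4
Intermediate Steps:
N = 1 (N = -1 + 2 = 1)
F(Z) = 1 - Z (F(Z) = Z*(-1) + 1 = -Z + 1 = 1 - Z)
(1*N)*o(F(c)) = (1*1)*(1 - 1*3)² = 1*(1 - 3)² = 1*(-2)² = 1*4 = 4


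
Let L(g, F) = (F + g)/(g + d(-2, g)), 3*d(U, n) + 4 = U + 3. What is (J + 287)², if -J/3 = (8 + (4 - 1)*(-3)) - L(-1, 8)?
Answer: 312481/4 ≈ 78120.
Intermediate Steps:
d(U, n) = -⅓ + U/3 (d(U, n) = -4/3 + (U + 3)/3 = -4/3 + (3 + U)/3 = -4/3 + (1 + U/3) = -⅓ + U/3)
L(g, F) = (F + g)/(-1 + g) (L(g, F) = (F + g)/(g + (-⅓ + (⅓)*(-2))) = (F + g)/(g + (-⅓ - ⅔)) = (F + g)/(g - 1) = (F + g)/(-1 + g))
J = -15/2 (J = -3*((8 + (4 - 1)*(-3)) - (8 - 1)/(-1 - 1)) = -3*((8 + 3*(-3)) - 7/(-2)) = -3*((8 - 9) - (-1)*7/2) = -3*(-1 - 1*(-7/2)) = -3*(-1 + 7/2) = -3*5/2 = -15/2 ≈ -7.5000)
(J + 287)² = (-15/2 + 287)² = (559/2)² = 312481/4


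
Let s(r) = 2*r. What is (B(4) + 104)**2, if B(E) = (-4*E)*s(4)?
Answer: 576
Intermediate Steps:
B(E) = -32*E (B(E) = (-4*E)*(2*4) = -4*E*8 = -32*E)
(B(4) + 104)**2 = (-32*4 + 104)**2 = (-128 + 104)**2 = (-24)**2 = 576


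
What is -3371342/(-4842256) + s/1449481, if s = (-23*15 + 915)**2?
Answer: 25432854913/27632905784 ≈ 0.92038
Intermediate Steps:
s = 324900 (s = (-345 + 915)**2 = 570**2 = 324900)
-3371342/(-4842256) + s/1449481 = -3371342/(-4842256) + 324900/1449481 = -3371342*(-1/4842256) + 324900*(1/1449481) = 13273/19064 + 324900/1449481 = 25432854913/27632905784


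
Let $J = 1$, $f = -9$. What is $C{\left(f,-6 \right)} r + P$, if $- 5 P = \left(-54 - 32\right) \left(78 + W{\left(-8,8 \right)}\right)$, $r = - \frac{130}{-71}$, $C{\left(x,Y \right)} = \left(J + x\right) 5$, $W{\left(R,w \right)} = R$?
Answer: $\frac{80284}{71} \approx 1130.8$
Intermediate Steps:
$C{\left(x,Y \right)} = 5 + 5 x$ ($C{\left(x,Y \right)} = \left(1 + x\right) 5 = 5 + 5 x$)
$r = \frac{130}{71}$ ($r = \left(-130\right) \left(- \frac{1}{71}\right) = \frac{130}{71} \approx 1.831$)
$P = 1204$ ($P = - \frac{\left(-54 - 32\right) \left(78 - 8\right)}{5} = - \frac{\left(-86\right) 70}{5} = \left(- \frac{1}{5}\right) \left(-6020\right) = 1204$)
$C{\left(f,-6 \right)} r + P = \left(5 + 5 \left(-9\right)\right) \frac{130}{71} + 1204 = \left(5 - 45\right) \frac{130}{71} + 1204 = \left(-40\right) \frac{130}{71} + 1204 = - \frac{5200}{71} + 1204 = \frac{80284}{71}$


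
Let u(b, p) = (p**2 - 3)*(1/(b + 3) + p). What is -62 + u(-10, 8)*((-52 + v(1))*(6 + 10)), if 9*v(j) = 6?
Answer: -1181146/3 ≈ -3.9372e+5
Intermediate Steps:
v(j) = 2/3 (v(j) = (1/9)*6 = 2/3)
u(b, p) = (-3 + p**2)*(p + 1/(3 + b)) (u(b, p) = (-3 + p**2)*(1/(3 + b) + p) = (-3 + p**2)*(p + 1/(3 + b)))
-62 + u(-10, 8)*((-52 + v(1))*(6 + 10)) = -62 + ((-3 + 8**2 - 9*8 + 3*8**3 - 10*8**3 - 3*(-10)*8)/(3 - 10))*((-52 + 2/3)*(6 + 10)) = -62 + ((-3 + 64 - 72 + 3*512 - 10*512 + 240)/(-7))*(-154/3*16) = -62 - (-3 + 64 - 72 + 1536 - 5120 + 240)/7*(-2464/3) = -62 - 1/7*(-3355)*(-2464/3) = -62 + (3355/7)*(-2464/3) = -62 - 1180960/3 = -1181146/3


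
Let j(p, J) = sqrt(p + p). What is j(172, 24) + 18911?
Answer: 18911 + 2*sqrt(86) ≈ 18930.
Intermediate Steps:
j(p, J) = sqrt(2)*sqrt(p) (j(p, J) = sqrt(2*p) = sqrt(2)*sqrt(p))
j(172, 24) + 18911 = sqrt(2)*sqrt(172) + 18911 = sqrt(2)*(2*sqrt(43)) + 18911 = 2*sqrt(86) + 18911 = 18911 + 2*sqrt(86)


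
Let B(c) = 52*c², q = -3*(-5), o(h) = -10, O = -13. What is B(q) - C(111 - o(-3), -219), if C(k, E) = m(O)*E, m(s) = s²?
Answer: 48711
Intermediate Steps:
q = 15
C(k, E) = 169*E (C(k, E) = (-13)²*E = 169*E)
B(q) - C(111 - o(-3), -219) = 52*15² - 169*(-219) = 52*225 - 1*(-37011) = 11700 + 37011 = 48711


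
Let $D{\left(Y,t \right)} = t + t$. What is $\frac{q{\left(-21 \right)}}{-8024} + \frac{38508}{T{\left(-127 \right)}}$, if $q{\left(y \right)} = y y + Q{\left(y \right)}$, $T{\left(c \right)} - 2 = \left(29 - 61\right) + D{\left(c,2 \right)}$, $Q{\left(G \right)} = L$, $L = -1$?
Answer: $- \frac{19312477}{13039} \approx -1481.1$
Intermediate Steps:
$Q{\left(G \right)} = -1$
$D{\left(Y,t \right)} = 2 t$
$T{\left(c \right)} = -26$ ($T{\left(c \right)} = 2 + \left(\left(29 - 61\right) + 2 \cdot 2\right) = 2 + \left(-32 + 4\right) = 2 - 28 = -26$)
$q{\left(y \right)} = -1 + y^{2}$ ($q{\left(y \right)} = y y - 1 = y^{2} - 1 = -1 + y^{2}$)
$\frac{q{\left(-21 \right)}}{-8024} + \frac{38508}{T{\left(-127 \right)}} = \frac{-1 + \left(-21\right)^{2}}{-8024} + \frac{38508}{-26} = \left(-1 + 441\right) \left(- \frac{1}{8024}\right) + 38508 \left(- \frac{1}{26}\right) = 440 \left(- \frac{1}{8024}\right) - \frac{19254}{13} = - \frac{55}{1003} - \frac{19254}{13} = - \frac{19312477}{13039}$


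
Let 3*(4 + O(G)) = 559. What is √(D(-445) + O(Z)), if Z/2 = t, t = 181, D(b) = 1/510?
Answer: √5269490/170 ≈ 13.503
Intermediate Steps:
D(b) = 1/510
Z = 362 (Z = 2*181 = 362)
O(G) = 547/3 (O(G) = -4 + (⅓)*559 = -4 + 559/3 = 547/3)
√(D(-445) + O(Z)) = √(1/510 + 547/3) = √(30997/170) = √5269490/170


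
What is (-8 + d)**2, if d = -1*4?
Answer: 144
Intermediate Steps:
d = -4
(-8 + d)**2 = (-8 - 4)**2 = (-12)**2 = 144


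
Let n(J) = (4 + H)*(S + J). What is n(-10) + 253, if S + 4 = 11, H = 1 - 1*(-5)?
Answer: 223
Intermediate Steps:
H = 6 (H = 1 + 5 = 6)
S = 7 (S = -4 + 11 = 7)
n(J) = 70 + 10*J (n(J) = (4 + 6)*(7 + J) = 10*(7 + J) = 70 + 10*J)
n(-10) + 253 = (70 + 10*(-10)) + 253 = (70 - 100) + 253 = -30 + 253 = 223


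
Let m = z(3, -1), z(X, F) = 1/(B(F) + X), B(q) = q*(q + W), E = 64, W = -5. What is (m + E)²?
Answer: 332929/81 ≈ 4110.2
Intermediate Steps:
B(q) = q*(-5 + q) (B(q) = q*(q - 5) = q*(-5 + q))
z(X, F) = 1/(X + F*(-5 + F)) (z(X, F) = 1/(F*(-5 + F) + X) = 1/(X + F*(-5 + F)))
m = ⅑ (m = 1/(3 - (-5 - 1)) = 1/(3 - 1*(-6)) = 1/(3 + 6) = 1/9 = ⅑ ≈ 0.11111)
(m + E)² = (⅑ + 64)² = (577/9)² = 332929/81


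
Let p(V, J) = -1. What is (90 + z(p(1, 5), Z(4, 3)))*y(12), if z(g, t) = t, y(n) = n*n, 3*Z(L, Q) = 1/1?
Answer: 13008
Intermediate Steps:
Z(L, Q) = ⅓ (Z(L, Q) = (⅓)/1 = (⅓)*1 = ⅓)
y(n) = n²
(90 + z(p(1, 5), Z(4, 3)))*y(12) = (90 + ⅓)*12² = (271/3)*144 = 13008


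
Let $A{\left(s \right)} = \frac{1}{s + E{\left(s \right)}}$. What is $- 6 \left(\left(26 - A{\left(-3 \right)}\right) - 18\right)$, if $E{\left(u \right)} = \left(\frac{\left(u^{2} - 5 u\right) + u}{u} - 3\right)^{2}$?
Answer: $- \frac{4650}{97} \approx -47.938$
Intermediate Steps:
$E{\left(u \right)} = \left(-3 + \frac{u^{2} - 4 u}{u}\right)^{2}$ ($E{\left(u \right)} = \left(\frac{u^{2} - 4 u}{u} - 3\right)^{2} = \left(-3 + \frac{u^{2} - 4 u}{u}\right)^{2}$)
$A{\left(s \right)} = \frac{1}{s + \left(-7 + s\right)^{2}}$
$- 6 \left(\left(26 - A{\left(-3 \right)}\right) - 18\right) = - 6 \left(\left(26 - \frac{1}{-3 + \left(-7 - 3\right)^{2}}\right) - 18\right) = - 6 \left(\left(26 - \frac{1}{-3 + \left(-10\right)^{2}}\right) - 18\right) = - 6 \left(\left(26 - \frac{1}{-3 + 100}\right) - 18\right) = - 6 \left(\left(26 - \frac{1}{97}\right) - 18\right) = - 6 \left(\frac{2521}{97} - 18\right) = \left(-6\right) \frac{775}{97} = - \frac{4650}{97}$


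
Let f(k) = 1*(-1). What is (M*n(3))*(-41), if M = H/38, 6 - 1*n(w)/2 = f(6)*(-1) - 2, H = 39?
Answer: -11193/19 ≈ -589.11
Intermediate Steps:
f(k) = -1
n(w) = 14 (n(w) = 12 - 2*(-1*(-1) - 2) = 12 - 2*(1 - 2) = 12 - 2*(-1) = 12 + 2 = 14)
M = 39/38 ≈ 1.0263
(M*n(3))*(-41) = ((39/38)*14)*(-41) = (273/19)*(-41) = -11193/19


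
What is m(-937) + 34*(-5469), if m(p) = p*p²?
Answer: -822842899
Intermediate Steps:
m(p) = p³
m(-937) + 34*(-5469) = (-937)³ + 34*(-5469) = -822656953 - 185946 = -822842899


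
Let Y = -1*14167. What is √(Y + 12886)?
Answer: I*√1281 ≈ 35.791*I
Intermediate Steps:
Y = -14167
√(Y + 12886) = √(-14167 + 12886) = √(-1281) = I*√1281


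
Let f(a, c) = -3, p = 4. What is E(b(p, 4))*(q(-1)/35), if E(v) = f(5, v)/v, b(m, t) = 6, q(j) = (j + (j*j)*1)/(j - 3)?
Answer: 0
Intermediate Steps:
q(j) = (j + j**2)/(-3 + j) (q(j) = (j + j**2*1)/(-3 + j) = (j + j**2)/(-3 + j))
E(v) = -3/v
E(b(p, 4))*(q(-1)/35) = (-3/6)*(-(1 - 1)/(-3 - 1)/35) = (-3*1/6)*(-1*0/(-4)*(1/35)) = -(-1*(-1/4)*0)/(2*35) = -0/35 = -1/2*0 = 0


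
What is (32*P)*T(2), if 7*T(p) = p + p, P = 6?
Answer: 768/7 ≈ 109.71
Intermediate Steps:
T(p) = 2*p/7 (T(p) = (p + p)/7 = (2*p)/7 = 2*p/7)
(32*P)*T(2) = (32*6)*((2/7)*2) = 192*(4/7) = 768/7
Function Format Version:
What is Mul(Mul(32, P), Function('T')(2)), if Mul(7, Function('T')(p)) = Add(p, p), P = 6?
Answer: Rational(768, 7) ≈ 109.71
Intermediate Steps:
Function('T')(p) = Mul(Rational(2, 7), p) (Function('T')(p) = Mul(Rational(1, 7), Add(p, p)) = Mul(Rational(1, 7), Mul(2, p)) = Mul(Rational(2, 7), p))
Mul(Mul(32, P), Function('T')(2)) = Mul(Mul(32, 6), Mul(Rational(2, 7), 2)) = Mul(192, Rational(4, 7)) = Rational(768, 7)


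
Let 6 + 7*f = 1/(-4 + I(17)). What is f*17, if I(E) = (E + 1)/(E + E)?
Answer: -901/59 ≈ -15.271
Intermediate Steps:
I(E) = (1 + E)/(2*E) (I(E) = (1 + E)/((2*E)) = (1 + E)*(1/(2*E)) = (1 + E)/(2*E))
f = -53/59 (f = -6/7 + 1/(7*(-4 + (1/2)*(1 + 17)/17)) = -6/7 + 1/(7*(-4 + (1/2)*(1/17)*18)) = -6/7 + 1/(7*(-4 + 9/17)) = -6/7 + 1/(7*(-59/17)) = -6/7 + (1/7)*(-17/59) = -6/7 - 17/413 = -53/59 ≈ -0.89830)
f*17 = -53/59*17 = -901/59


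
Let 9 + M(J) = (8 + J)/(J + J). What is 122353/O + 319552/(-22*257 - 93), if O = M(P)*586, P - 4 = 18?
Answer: -24868848289/308148393 ≈ -80.704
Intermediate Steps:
P = 22 (P = 4 + 18 = 22)
M(J) = -9 + (8 + J)/(2*J) (M(J) = -9 + (8 + J)/(J + J) = -9 + (8 + J)/((2*J)) = -9 + (8 + J)*(1/(2*J)) = -9 + (8 + J)/(2*J))
O = -53619/11 (O = (-17/2 + 4/22)*586 = (-17/2 + 4*(1/22))*586 = (-17/2 + 2/11)*586 = -183/22*586 = -53619/11 ≈ -4874.5)
122353/O + 319552/(-22*257 - 93) = 122353/(-53619/11) + 319552/(-22*257 - 93) = 122353*(-11/53619) + 319552/(-5654 - 93) = -1345883/53619 + 319552/(-5747) = -1345883/53619 + 319552*(-1/5747) = -1345883/53619 - 319552/5747 = -24868848289/308148393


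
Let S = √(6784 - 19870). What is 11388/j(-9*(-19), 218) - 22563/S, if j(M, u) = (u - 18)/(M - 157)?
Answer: 19929/25 + 7521*I*√1454/1454 ≈ 797.16 + 197.24*I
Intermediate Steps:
j(M, u) = (-18 + u)/(-157 + M)
S = 3*I*√1454 (S = √(-13086) = 3*I*√1454 ≈ 114.39*I)
11388/j(-9*(-19), 218) - 22563/S = 11388/(((-18 + 218)/(-157 - 9*(-19)))) - 22563*(-I*√1454/4362) = 11388/((200/(-157 + 171))) - (-7521)*I*√1454/1454 = 11388/((200/14)) + 7521*I*√1454/1454 = 11388/(((1/14)*200)) + 7521*I*√1454/1454 = 11388/(100/7) + 7521*I*√1454/1454 = 11388*(7/100) + 7521*I*√1454/1454 = 19929/25 + 7521*I*√1454/1454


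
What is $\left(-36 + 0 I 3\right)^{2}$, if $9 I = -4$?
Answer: $1296$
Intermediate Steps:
$I = - \frac{4}{9}$ ($I = \frac{1}{9} \left(-4\right) = - \frac{4}{9} \approx -0.44444$)
$\left(-36 + 0 I 3\right)^{2} = \left(-36 + 0 \left(- \frac{4}{9}\right) 3\right)^{2} = \left(-36 + 0 \cdot 3\right)^{2} = \left(-36 + 0\right)^{2} = \left(-36\right)^{2} = 1296$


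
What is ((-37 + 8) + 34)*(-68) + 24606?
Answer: 24266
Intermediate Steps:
((-37 + 8) + 34)*(-68) + 24606 = (-29 + 34)*(-68) + 24606 = 5*(-68) + 24606 = -340 + 24606 = 24266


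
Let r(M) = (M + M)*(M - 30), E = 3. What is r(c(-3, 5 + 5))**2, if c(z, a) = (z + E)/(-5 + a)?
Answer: 0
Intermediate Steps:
c(z, a) = (3 + z)/(-5 + a) (c(z, a) = (z + 3)/(-5 + a) = (3 + z)/(-5 + a))
r(M) = 2*M*(-30 + M) (r(M) = (2*M)*(-30 + M) = 2*M*(-30 + M))
r(c(-3, 5 + 5))**2 = (2*((3 - 3)/(-5 + (5 + 5)))*(-30 + (3 - 3)/(-5 + (5 + 5))))**2 = (2*(0/(-5 + 10))*(-30 + 0/(-5 + 10)))**2 = (2*(0/5)*(-30 + 0/5))**2 = (2*((1/5)*0)*(-30 + (1/5)*0))**2 = (2*0*(-30 + 0))**2 = (2*0*(-30))**2 = 0**2 = 0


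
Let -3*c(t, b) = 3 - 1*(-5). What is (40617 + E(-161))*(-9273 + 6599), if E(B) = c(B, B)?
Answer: -325808182/3 ≈ -1.0860e+8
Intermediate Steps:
c(t, b) = -8/3 (c(t, b) = -(3 - 1*(-5))/3 = -(3 + 5)/3 = -1/3*8 = -8/3)
E(B) = -8/3
(40617 + E(-161))*(-9273 + 6599) = (40617 - 8/3)*(-9273 + 6599) = (121843/3)*(-2674) = -325808182/3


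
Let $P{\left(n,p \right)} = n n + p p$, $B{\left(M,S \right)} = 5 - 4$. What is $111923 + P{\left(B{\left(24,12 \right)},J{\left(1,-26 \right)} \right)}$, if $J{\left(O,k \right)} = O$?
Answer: $111925$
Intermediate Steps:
$B{\left(M,S \right)} = 1$
$P{\left(n,p \right)} = n^{2} + p^{2}$
$111923 + P{\left(B{\left(24,12 \right)},J{\left(1,-26 \right)} \right)} = 111923 + \left(1^{2} + 1^{2}\right) = 111923 + \left(1 + 1\right) = 111923 + 2 = 111925$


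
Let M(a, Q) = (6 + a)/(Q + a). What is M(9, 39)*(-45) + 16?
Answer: 31/16 ≈ 1.9375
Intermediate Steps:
M(a, Q) = (6 + a)/(Q + a)
M(9, 39)*(-45) + 16 = ((6 + 9)/(39 + 9))*(-45) + 16 = (15/48)*(-45) + 16 = ((1/48)*15)*(-45) + 16 = (5/16)*(-45) + 16 = -225/16 + 16 = 31/16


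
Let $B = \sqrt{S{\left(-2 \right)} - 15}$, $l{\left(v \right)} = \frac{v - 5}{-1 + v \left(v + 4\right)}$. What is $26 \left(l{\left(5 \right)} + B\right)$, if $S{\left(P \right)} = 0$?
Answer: $26 i \sqrt{15} \approx 100.7 i$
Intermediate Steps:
$l{\left(v \right)} = \frac{-5 + v}{-1 + v \left(4 + v\right)}$
$B = i \sqrt{15}$ ($B = \sqrt{0 - 15} = \sqrt{-15} = i \sqrt{15} \approx 3.873 i$)
$26 \left(l{\left(5 \right)} + B\right) = 26 \left(\frac{-5 + 5}{-1 + 5^{2} + 4 \cdot 5} + i \sqrt{15}\right) = 26 \left(\frac{1}{-1 + 25 + 20} \cdot 0 + i \sqrt{15}\right) = 26 \left(\frac{1}{44} \cdot 0 + i \sqrt{15}\right) = 26 \left(0 + i \sqrt{15}\right) = 26 i \sqrt{15}$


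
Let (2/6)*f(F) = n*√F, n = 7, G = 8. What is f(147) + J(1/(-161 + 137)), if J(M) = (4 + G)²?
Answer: 144 + 147*√3 ≈ 398.61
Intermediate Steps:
J(M) = 144 (J(M) = (4 + 8)² = 12² = 144)
f(F) = 21*√F (f(F) = 3*(7*√F) = 21*√F)
f(147) + J(1/(-161 + 137)) = 21*√147 + 144 = 21*(7*√3) + 144 = 147*√3 + 144 = 144 + 147*√3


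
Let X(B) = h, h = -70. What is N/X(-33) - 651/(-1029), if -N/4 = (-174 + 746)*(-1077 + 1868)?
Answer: 6334483/245 ≈ 25855.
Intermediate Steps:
N = -1809808 (N = -4*(-174 + 746)*(-1077 + 1868) = -2288*791 = -4*452452 = -1809808)
X(B) = -70
N/X(-33) - 651/(-1029) = -1809808/(-70) - 651/(-1029) = -1809808*(-1/70) - 651*(-1/1029) = 129272/5 + 31/49 = 6334483/245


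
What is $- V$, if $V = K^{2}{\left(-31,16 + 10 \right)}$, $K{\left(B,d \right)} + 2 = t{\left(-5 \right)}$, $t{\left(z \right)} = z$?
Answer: $-49$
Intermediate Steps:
$K{\left(B,d \right)} = -7$ ($K{\left(B,d \right)} = -2 - 5 = -7$)
$V = 49$ ($V = \left(-7\right)^{2} = 49$)
$- V = \left(-1\right) 49 = -49$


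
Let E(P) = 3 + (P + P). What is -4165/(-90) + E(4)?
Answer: 1031/18 ≈ 57.278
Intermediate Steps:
E(P) = 3 + 2*P
-4165/(-90) + E(4) = -4165/(-90) + (3 + 2*4) = -4165*(-1)/90 + (3 + 8) = -49*(-17/18) + 11 = 833/18 + 11 = 1031/18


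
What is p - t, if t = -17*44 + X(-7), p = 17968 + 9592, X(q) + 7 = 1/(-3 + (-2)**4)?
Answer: 368094/13 ≈ 28315.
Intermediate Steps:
X(q) = -90/13 (X(q) = -7 + 1/(-3 + (-2)**4) = -7 + 1/(-3 + 16) = -7 + 1/13 = -90/13)
p = 27560
t = -9814/13 (t = -17*44 - 90/13 = -748 - 90/13 = -9814/13 ≈ -754.92)
p - t = 27560 - 1*(-9814/13) = 27560 + 9814/13 = 368094/13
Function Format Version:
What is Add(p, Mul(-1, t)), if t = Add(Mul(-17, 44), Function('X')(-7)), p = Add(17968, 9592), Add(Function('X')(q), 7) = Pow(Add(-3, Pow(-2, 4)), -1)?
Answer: Rational(368094, 13) ≈ 28315.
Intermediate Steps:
Function('X')(q) = Rational(-90, 13) (Function('X')(q) = Add(-7, Pow(Add(-3, Pow(-2, 4)), -1)) = Add(-7, Pow(Add(-3, 16), -1)) = Add(-7, Pow(13, -1)) = Add(-7, Rational(1, 13)) = Rational(-90, 13))
p = 27560
t = Rational(-9814, 13) (t = Add(Mul(-17, 44), Rational(-90, 13)) = Add(-748, Rational(-90, 13)) = Rational(-9814, 13) ≈ -754.92)
Add(p, Mul(-1, t)) = Add(27560, Mul(-1, Rational(-9814, 13))) = Add(27560, Rational(9814, 13)) = Rational(368094, 13)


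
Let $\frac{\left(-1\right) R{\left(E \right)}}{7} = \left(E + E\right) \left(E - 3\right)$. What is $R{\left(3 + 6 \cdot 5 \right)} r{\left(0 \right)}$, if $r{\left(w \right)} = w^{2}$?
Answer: $0$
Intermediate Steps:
$R{\left(E \right)} = - 14 E \left(-3 + E\right)$ ($R{\left(E \right)} = - 7 \left(E + E\right) \left(E - 3\right) = - 7 \cdot 2 E \left(-3 + E\right) = - 14 E \left(-3 + E\right)$)
$R{\left(3 + 6 \cdot 5 \right)} r{\left(0 \right)} = 14 \left(3 + 6 \cdot 5\right) \left(3 - \left(3 + 6 \cdot 5\right)\right) 0^{2} = 14 \left(3 + 30\right) \left(3 - \left(3 + 30\right)\right) 0 = 14 \cdot 33 \left(3 - 33\right) 0 = 14 \cdot 33 \left(-30\right) 0 = \left(-13860\right) 0 = 0$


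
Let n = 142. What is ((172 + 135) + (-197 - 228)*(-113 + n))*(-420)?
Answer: 5047560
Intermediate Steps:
((172 + 135) + (-197 - 228)*(-113 + n))*(-420) = ((172 + 135) + (-197 - 228)*(-113 + 142))*(-420) = (307 - 425*29)*(-420) = (307 - 12325)*(-420) = -12018*(-420) = 5047560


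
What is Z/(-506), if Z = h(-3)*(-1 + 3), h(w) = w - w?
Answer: 0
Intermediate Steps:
h(w) = 0
Z = 0 (Z = 0*(-1 + 3) = 0*2 = 0)
Z/(-506) = 0/(-506) = -1/506*0 = 0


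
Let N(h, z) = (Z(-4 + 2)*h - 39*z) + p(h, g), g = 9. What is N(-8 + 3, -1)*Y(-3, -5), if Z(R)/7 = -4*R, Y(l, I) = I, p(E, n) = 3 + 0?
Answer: 1190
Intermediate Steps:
p(E, n) = 3
Z(R) = -28*R (Z(R) = 7*(-4*R) = -28*R)
N(h, z) = 3 - 39*z + 56*h (N(h, z) = ((-28*(-4 + 2))*h - 39*z) + 3 = ((-28*(-2))*h - 39*z) + 3 = (56*h - 39*z) + 3 = (-39*z + 56*h) + 3 = 3 - 39*z + 56*h)
N(-8 + 3, -1)*Y(-3, -5) = (3 - 39*(-1) + 56*(-8 + 3))*(-5) = (3 + 39 + 56*(-5))*(-5) = (3 + 39 - 280)*(-5) = -238*(-5) = 1190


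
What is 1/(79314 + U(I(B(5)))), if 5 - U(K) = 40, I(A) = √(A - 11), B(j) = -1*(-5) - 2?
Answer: 1/79279 ≈ 1.2614e-5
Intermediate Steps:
B(j) = 3 (B(j) = 5 - 2 = 3)
I(A) = √(-11 + A)
U(K) = -35 (U(K) = 5 - 1*40 = 5 - 40 = -35)
1/(79314 + U(I(B(5)))) = 1/(79314 - 35) = 1/79279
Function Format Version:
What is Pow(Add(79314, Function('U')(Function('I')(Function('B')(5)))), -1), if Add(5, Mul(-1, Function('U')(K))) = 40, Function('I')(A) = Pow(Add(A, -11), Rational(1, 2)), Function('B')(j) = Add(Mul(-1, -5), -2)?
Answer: Rational(1, 79279) ≈ 1.2614e-5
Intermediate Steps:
Function('B')(j) = 3 (Function('B')(j) = Add(5, -2) = 3)
Function('I')(A) = Pow(Add(-11, A), Rational(1, 2))
Function('U')(K) = -35 (Function('U')(K) = Add(5, Mul(-1, 40)) = Add(5, -40) = -35)
Pow(Add(79314, Function('U')(Function('I')(Function('B')(5)))), -1) = Pow(Add(79314, -35), -1) = Pow(79279, -1) = Rational(1, 79279)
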